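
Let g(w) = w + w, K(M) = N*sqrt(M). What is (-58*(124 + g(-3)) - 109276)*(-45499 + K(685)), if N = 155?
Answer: 5283343880 - 17998600*sqrt(685) ≈ 4.8123e+9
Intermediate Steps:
K(M) = 155*sqrt(M)
g(w) = 2*w
(-58*(124 + g(-3)) - 109276)*(-45499 + K(685)) = (-58*(124 + 2*(-3)) - 109276)*(-45499 + 155*sqrt(685)) = (-58*(124 - 6) - 109276)*(-45499 + 155*sqrt(685)) = (-58*118 - 109276)*(-45499 + 155*sqrt(685)) = (-6844 - 109276)*(-45499 + 155*sqrt(685)) = -116120*(-45499 + 155*sqrt(685)) = 5283343880 - 17998600*sqrt(685)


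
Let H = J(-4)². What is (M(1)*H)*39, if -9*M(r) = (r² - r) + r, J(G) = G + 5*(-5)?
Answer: -10933/3 ≈ -3644.3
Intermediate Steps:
J(G) = -25 + G (J(G) = G - 25 = -25 + G)
M(r) = -r²/9 (M(r) = -((r² - r) + r)/9 = -r²/9)
H = 841 (H = (-25 - 4)² = (-29)² = 841)
(M(1)*H)*39 = (-⅑*1²*841)*39 = (-⅑*1*841)*39 = -⅑*841*39 = -841/9*39 = -10933/3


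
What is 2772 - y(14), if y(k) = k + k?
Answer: 2744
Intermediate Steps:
y(k) = 2*k
2772 - y(14) = 2772 - 2*14 = 2772 - 1*28 = 2772 - 28 = 2744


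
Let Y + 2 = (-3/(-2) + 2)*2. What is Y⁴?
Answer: 625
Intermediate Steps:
Y = 5 (Y = -2 + (-3/(-2) + 2)*2 = -2 + (-3*(-½) + 2)*2 = -2 + (3/2 + 2)*2 = -2 + (7/2)*2 = -2 + 7 = 5)
Y⁴ = 5⁴ = 625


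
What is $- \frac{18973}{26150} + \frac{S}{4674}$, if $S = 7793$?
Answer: $\frac{28776787}{30556275} \approx 0.94176$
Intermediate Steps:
$- \frac{18973}{26150} + \frac{S}{4674} = - \frac{18973}{26150} + \frac{7793}{4674} = \frac{28776787}{30556275}$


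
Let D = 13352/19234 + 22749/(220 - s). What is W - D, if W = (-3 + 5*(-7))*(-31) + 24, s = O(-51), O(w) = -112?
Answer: 3616804923/3192844 ≈ 1132.8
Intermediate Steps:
s = -112
D = 220993565/3192844 (D = 13352/19234 + 22749/(220 - 1*(-112)) = 13352*(1/19234) + 22749/(220 + 112) = 6676/9617 + 22749/332 = 220993565/3192844 ≈ 69.215)
W = 1202 (W = (-3 - 35)*(-31) + 24 = -38*(-31) + 24 = 1178 + 24 = 1202)
W - D = 1202 - 1*220993565/3192844 = 1202 - 220993565/3192844 = 3616804923/3192844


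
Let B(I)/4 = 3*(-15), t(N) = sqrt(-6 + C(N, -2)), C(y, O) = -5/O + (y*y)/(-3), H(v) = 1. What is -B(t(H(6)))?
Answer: 180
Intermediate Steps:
C(y, O) = -5/O - y**2/3 (C(y, O) = -5/O + y**2*(-1/3) = -5/O - y**2/3)
t(N) = sqrt(-7/2 - N**2/3) (t(N) = sqrt(-6 + (-5/(-2) - N**2/3)) = sqrt(-6 + (-5*(-1/2) - N**2/3)) = sqrt(-6 + (5/2 - N**2/3)) = sqrt(-7/2 - N**2/3))
B(I) = -180 (B(I) = 4*(3*(-15)) = 4*(-45) = -180)
-B(t(H(6))) = -1*(-180) = 180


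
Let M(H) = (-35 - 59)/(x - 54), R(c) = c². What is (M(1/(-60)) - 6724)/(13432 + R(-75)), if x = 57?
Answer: -20266/57171 ≈ -0.35448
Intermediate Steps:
M(H) = -94/3 (M(H) = (-35 - 59)/(57 - 54) = -94/3)
(M(1/(-60)) - 6724)/(13432 + R(-75)) = (-94/3 - 6724)/(13432 + (-75)²) = -20266/(3*(13432 + 5625)) = -20266/3/19057 = -20266/3*1/19057 = -20266/57171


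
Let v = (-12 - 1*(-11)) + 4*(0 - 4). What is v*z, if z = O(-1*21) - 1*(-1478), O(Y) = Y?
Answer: -24769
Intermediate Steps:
z = 1457 (z = -1*21 - 1*(-1478) = -21 + 1478 = 1457)
v = -17 (v = (-12 + 11) + 4*(-4) = -1 - 16 = -17)
v*z = -17*1457 = -24769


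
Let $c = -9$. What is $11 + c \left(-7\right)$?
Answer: $74$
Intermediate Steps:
$11 + c \left(-7\right) = 11 - -63 = 11 + 63 = 74$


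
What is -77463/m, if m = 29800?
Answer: -77463/29800 ≈ -2.5994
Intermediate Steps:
-77463/m = -77463/29800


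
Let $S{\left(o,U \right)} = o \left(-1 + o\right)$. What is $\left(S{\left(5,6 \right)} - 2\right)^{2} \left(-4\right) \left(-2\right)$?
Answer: $2592$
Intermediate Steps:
$\left(S{\left(5,6 \right)} - 2\right)^{2} \left(-4\right) \left(-2\right) = \left(5 \left(-1 + 5\right) - 2\right)^{2} \left(-4\right) \left(-2\right) = \left(5 \cdot 4 - 2\right)^{2} \left(-4\right) \left(-2\right) = \left(20 - 2\right)^{2} \left(-4\right) \left(-2\right) = 18^{2} \left(-4\right) \left(-2\right) = 324 \left(-4\right) \left(-2\right) = \left(-1296\right) \left(-2\right) = 2592$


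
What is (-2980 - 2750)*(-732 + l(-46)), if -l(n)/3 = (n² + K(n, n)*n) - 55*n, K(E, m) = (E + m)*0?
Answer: 84059100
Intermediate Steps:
K(E, m) = 0
l(n) = -3*n² + 165*n (l(n) = -3*((n² + 0*n) - 55*n) = -3*((n² + 0) - 55*n) = -3*(n² - 55*n) = -3*n² + 165*n)
(-2980 - 2750)*(-732 + l(-46)) = (-2980 - 2750)*(-732 + 3*(-46)*(55 - 1*(-46))) = -5730*(-732 + 3*(-46)*(55 + 46)) = -5730*(-732 + 3*(-46)*101) = -5730*(-732 - 13938) = -5730*(-14670) = 84059100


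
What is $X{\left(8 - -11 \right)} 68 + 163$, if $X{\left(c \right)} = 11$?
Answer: $911$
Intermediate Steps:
$X{\left(8 - -11 \right)} 68 + 163 = 11 \cdot 68 + 163 = 748 + 163 = 911$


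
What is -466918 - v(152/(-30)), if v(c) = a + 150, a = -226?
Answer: -466842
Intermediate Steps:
v(c) = -76 (v(c) = -226 + 150 = -76)
-466918 - v(152/(-30)) = -466918 - 1*(-76) = -466918 + 76 = -466842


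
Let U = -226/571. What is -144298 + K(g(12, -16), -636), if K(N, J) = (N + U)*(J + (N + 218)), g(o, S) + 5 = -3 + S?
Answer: -76237098/571 ≈ -1.3352e+5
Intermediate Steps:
U = -226/571 (U = -226*1/571 = -226/571 ≈ -0.39580)
g(o, S) = -8 + S (g(o, S) = -5 + (-3 + S) = -8 + S)
K(N, J) = (-226/571 + N)*(218 + J + N) (K(N, J) = (N - 226/571)*(J + (N + 218)) = (-226/571 + N)*(J + (218 + N)) = (-226/571 + N)*(218 + J + N))
-144298 + K(g(12, -16), -636) = -144298 + (-49268/571 + (-8 - 16)² - 226/571*(-636) + 124252*(-8 - 16)/571 - 636*(-8 - 16)) = -144298 + (-49268/571 + (-24)² + 143736/571 + (124252/571)*(-24) - 636*(-24)) = -144298 + (-49268/571 + 576 + 143736/571 - 2982048/571 + 15264) = -144298 + 6157060/571 = -76237098/571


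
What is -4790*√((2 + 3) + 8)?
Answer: -4790*√13 ≈ -17271.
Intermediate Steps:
-4790*√((2 + 3) + 8) = -4790*√(5 + 8) = -4790*√13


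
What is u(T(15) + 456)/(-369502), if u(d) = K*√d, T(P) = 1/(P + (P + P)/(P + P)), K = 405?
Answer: -405*√7297/1478008 ≈ -0.023407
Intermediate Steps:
T(P) = 1/(1 + P) (T(P) = 1/(P + (2*P)/((2*P))) = 1/(P + (2*P)*(1/(2*P))) = 1/(P + 1) = 1/(1 + P))
u(d) = 405*√d
u(T(15) + 456)/(-369502) = (405*√(1/(1 + 15) + 456))/(-369502) = (405*√(1/16 + 456))*(-1/369502) = (405*√(7297/16))*(-1/369502) = (405*(√7297/4))*(-1/369502) = (405*√7297/4)*(-1/369502) = -405*√7297/1478008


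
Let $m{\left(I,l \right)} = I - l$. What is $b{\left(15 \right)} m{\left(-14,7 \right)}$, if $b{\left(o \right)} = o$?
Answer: $-315$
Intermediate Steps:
$b{\left(15 \right)} m{\left(-14,7 \right)} = 15 \left(-14 - 7\right) = 15 \left(-21\right) = -315$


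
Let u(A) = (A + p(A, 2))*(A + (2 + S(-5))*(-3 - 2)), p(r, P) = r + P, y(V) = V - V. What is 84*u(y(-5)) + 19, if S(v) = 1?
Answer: -2501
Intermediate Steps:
y(V) = 0
p(r, P) = P + r
u(A) = (-15 + A)*(2 + 2*A) (u(A) = (A + (2 + A))*(A + (2 + 1)*(-3 - 2)) = (2 + 2*A)*(A + 3*(-5)) = (2 + 2*A)*(A - 15) = (2 + 2*A)*(-15 + A) = (-15 + A)*(2 + 2*A))
84*u(y(-5)) + 19 = 84*(-30 - 28*0 + 2*0²) + 19 = 84*(-30 + 0 + 2*0) + 19 = 84*(-30 + 0 + 0) + 19 = 84*(-30) + 19 = -2520 + 19 = -2501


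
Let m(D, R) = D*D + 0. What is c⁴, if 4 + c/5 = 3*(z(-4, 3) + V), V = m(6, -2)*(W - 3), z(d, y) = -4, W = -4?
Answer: 221998080160000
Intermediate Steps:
m(D, R) = D² (m(D, R) = D² + 0 = D²)
V = -252 (V = 6²*(-4 - 3) = 36*(-7) = -252)
c = -3860 (c = -20 + 5*(3*(-4 - 252)) = -20 + 5*(3*(-256)) = -20 + 5*(-768) = -20 - 3840 = -3860)
c⁴ = (-3860)⁴ = 221998080160000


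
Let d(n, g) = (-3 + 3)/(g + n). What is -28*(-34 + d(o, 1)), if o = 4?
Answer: 952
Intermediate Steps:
d(n, g) = 0 (d(n, g) = 0/(g + n) = 0)
-28*(-34 + d(o, 1)) = -28*(-34 + 0) = -28*(-34) = 952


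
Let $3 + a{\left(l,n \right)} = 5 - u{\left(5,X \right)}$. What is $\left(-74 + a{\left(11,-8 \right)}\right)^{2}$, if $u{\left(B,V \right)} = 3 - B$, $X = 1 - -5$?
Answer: $4900$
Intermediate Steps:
$X = 6$ ($X = 1 + 5 = 6$)
$a{\left(l,n \right)} = 4$ ($a{\left(l,n \right)} = -3 + \left(5 - \left(3 - 5\right)\right) = -3 + \left(5 - -2\right) = -3 + \left(5 + 2\right) = -3 + 7 = 4$)
$\left(-74 + a{\left(11,-8 \right)}\right)^{2} = \left(-74 + 4\right)^{2} = \left(-70\right)^{2} = 4900$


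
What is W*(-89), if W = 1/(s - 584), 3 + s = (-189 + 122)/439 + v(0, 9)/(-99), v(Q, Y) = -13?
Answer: 3868029/25512533 ≈ 0.15161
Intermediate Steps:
s = -131309/43461 (s = -3 + ((-189 + 122)/439 - 13/(-99)) = -3 + (-67*1/439 - 13*(-1/99)) = -3 + (-67/439 + 13/99) = -3 - 926/43461 = -131309/43461 ≈ -3.0213)
W = -43461/25512533 (W = 1/(-131309/43461 - 584) = 1/(-25512533/43461) = -43461/25512533 ≈ -0.0017035)
W*(-89) = -43461/25512533*(-89) = 3868029/25512533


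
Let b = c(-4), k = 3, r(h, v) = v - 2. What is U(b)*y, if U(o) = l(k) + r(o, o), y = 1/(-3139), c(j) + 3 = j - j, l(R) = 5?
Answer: 0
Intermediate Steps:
r(h, v) = -2 + v
c(j) = -3 (c(j) = -3 + (j - j) = -3 + 0 = -3)
y = -1/3139 ≈ -0.00031857
b = -3
U(o) = 3 + o (U(o) = 5 + (-2 + o) = 3 + o)
U(b)*y = (3 - 3)*(-1/3139) = 0*(-1/3139) = 0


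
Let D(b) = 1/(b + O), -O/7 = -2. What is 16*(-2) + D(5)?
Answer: -607/19 ≈ -31.947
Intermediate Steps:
O = 14 (O = -7*(-2) = 14)
D(b) = 1/(14 + b) (D(b) = 1/(b + 14) = 1/(14 + b))
16*(-2) + D(5) = 16*(-2) + 1/(14 + 5) = -32 + 1/19 = -607/19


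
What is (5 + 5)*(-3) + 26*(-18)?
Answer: -498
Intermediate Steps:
(5 + 5)*(-3) + 26*(-18) = 10*(-3) - 468 = -30 - 468 = -498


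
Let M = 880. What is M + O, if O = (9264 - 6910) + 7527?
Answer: 10761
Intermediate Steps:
O = 9881 (O = 2354 + 7527 = 9881)
M + O = 880 + 9881 = 10761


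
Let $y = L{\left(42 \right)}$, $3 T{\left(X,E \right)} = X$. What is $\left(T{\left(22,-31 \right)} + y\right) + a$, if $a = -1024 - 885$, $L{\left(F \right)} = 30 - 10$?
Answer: $- \frac{5645}{3} \approx -1881.7$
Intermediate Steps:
$T{\left(X,E \right)} = \frac{X}{3}$
$L{\left(F \right)} = 20$ ($L{\left(F \right)} = 30 - 10 = 20$)
$y = 20$
$a = -1909$ ($a = -1024 - 885 = -1909$)
$\left(T{\left(22,-31 \right)} + y\right) + a = \left(\frac{1}{3} \cdot 22 + 20\right) - 1909 = \left(\frac{22}{3} + 20\right) - 1909 = \frac{82}{3} - 1909 = - \frac{5645}{3}$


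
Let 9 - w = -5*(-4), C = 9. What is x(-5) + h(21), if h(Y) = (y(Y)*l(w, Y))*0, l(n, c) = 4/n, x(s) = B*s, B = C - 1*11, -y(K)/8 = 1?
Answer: 10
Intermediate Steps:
y(K) = -8 (y(K) = -8*1 = -8)
B = -2 (B = 9 - 1*11 = 9 - 11 = -2)
w = -11 (w = 9 - (-5)*(-4) = 9 - 1*20 = 9 - 20 = -11)
x(s) = -2*s
h(Y) = 0 (h(Y) = -32/(-11)*0 = -32*(-1)/11*0 = -8*(-4/11)*0 = (32/11)*0 = 0)
x(-5) + h(21) = -2*(-5) + 0 = 10 + 0 = 10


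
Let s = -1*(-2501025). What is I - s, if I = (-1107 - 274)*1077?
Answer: -3988362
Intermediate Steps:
s = 2501025
I = -1487337 (I = -1381*1077 = -1487337)
I - s = -1487337 - 1*2501025 = -1487337 - 2501025 = -3988362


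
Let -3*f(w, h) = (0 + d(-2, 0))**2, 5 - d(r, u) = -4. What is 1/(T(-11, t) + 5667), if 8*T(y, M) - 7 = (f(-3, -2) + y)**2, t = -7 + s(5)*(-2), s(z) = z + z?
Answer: 8/46787 ≈ 0.00017099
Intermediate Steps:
d(r, u) = 9 (d(r, u) = 5 - 1*(-4) = 5 + 4 = 9)
s(z) = 2*z
t = -27 (t = -7 + (2*5)*(-2) = -7 + 10*(-2) = -7 - 20 = -27)
f(w, h) = -27 (f(w, h) = -(0 + 9)**2/3 = -1/3*9**2 = -1/3*81 = -27)
T(y, M) = 7/8 + (-27 + y)**2/8
1/(T(-11, t) + 5667) = 1/((7/8 + (-27 - 11)**2/8) + 5667) = 1/((7/8 + (1/8)*(-38)**2) + 5667) = 1/((7/8 + (1/8)*1444) + 5667) = 1/((7/8 + 361/2) + 5667) = 1/(1451/8 + 5667) = 1/(46787/8) = 8/46787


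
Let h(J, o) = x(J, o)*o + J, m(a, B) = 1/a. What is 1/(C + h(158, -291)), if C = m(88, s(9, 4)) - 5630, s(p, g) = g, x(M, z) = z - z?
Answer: -88/481535 ≈ -0.00018275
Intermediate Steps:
x(M, z) = 0
h(J, o) = J (h(J, o) = 0*o + J = 0 + J = J)
C = -495439/88 (C = 1/88 - 5630 = -495439/88 ≈ -5630.0)
1/(C + h(158, -291)) = 1/(-495439/88 + 158) = 1/(-481535/88) = -88/481535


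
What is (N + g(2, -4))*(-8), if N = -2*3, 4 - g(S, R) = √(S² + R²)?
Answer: 16 + 16*√5 ≈ 51.777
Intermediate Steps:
g(S, R) = 4 - √(R² + S²) (g(S, R) = 4 - √(S² + R²) = 4 - √(R² + S²))
N = -6
(N + g(2, -4))*(-8) = (-6 + (4 - √((-4)² + 2²)))*(-8) = (-6 + (4 - √(16 + 4)))*(-8) = (-6 + (4 - √20))*(-8) = (-6 + (4 - 2*√5))*(-8) = (-2 - 2*√5)*(-8) = 16 + 16*√5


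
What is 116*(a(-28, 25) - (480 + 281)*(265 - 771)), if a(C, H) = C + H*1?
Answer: 44667308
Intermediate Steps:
a(C, H) = C + H
116*(a(-28, 25) - (480 + 281)*(265 - 771)) = 116*((-28 + 25) - (480 + 281)*(265 - 771)) = 116*(-3 - 761*(-506)) = 116*(-3 - 1*(-385066)) = 116*(-3 + 385066) = 116*385063 = 44667308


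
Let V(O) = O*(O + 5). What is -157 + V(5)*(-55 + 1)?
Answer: -2857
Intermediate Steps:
V(O) = O*(5 + O)
-157 + V(5)*(-55 + 1) = -157 + (5*(5 + 5))*(-55 + 1) = -157 + (5*10)*(-54) = -157 + 50*(-54) = -157 - 2700 = -2857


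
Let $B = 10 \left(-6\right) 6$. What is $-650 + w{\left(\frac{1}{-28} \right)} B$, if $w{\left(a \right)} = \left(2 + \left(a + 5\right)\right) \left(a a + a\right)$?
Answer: $- \frac{1546675}{2744} \approx -563.66$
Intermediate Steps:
$B = -360$ ($B = \left(-60\right) 6 = -360$)
$w{\left(a \right)} = \left(7 + a\right) \left(a + a^{2}\right)$ ($w{\left(a \right)} = \left(2 + \left(5 + a\right)\right) \left(a^{2} + a\right) = \left(7 + a\right) \left(a + a^{2}\right)$)
$-650 + w{\left(\frac{1}{-28} \right)} B = -650 + \frac{7 + \left(\frac{1}{-28}\right)^{2} + \frac{8}{-28}}{-28} \left(-360\right) = -650 + - \frac{7 + \left(- \frac{1}{28}\right)^{2} + 8 \left(- \frac{1}{28}\right)}{28} \left(-360\right) = -650 + - \frac{7 + \frac{1}{784} - \frac{2}{7}}{28} \left(-360\right) = -650 + \left(- \frac{1}{28}\right) \frac{5265}{784} \left(-360\right) = -650 - - \frac{236925}{2744} = -650 + \frac{236925}{2744} = - \frac{1546675}{2744}$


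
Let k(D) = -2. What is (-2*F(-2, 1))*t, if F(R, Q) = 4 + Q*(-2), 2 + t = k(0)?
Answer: 16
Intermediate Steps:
t = -4 (t = -2 - 2 = -4)
F(R, Q) = 4 - 2*Q
(-2*F(-2, 1))*t = -2*(4 - 2*1)*(-4) = -2*(4 - 2)*(-4) = -2*2*(-4) = -4*(-4) = 16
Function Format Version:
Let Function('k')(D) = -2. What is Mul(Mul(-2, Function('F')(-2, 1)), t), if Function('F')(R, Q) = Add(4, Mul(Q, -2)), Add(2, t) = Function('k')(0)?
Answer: 16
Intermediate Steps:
t = -4 (t = Add(-2, -2) = -4)
Function('F')(R, Q) = Add(4, Mul(-2, Q))
Mul(Mul(-2, Function('F')(-2, 1)), t) = Mul(Mul(-2, Add(4, Mul(-2, 1))), -4) = Mul(Mul(-2, Add(4, -2)), -4) = Mul(Mul(-2, 2), -4) = Mul(-4, -4) = 16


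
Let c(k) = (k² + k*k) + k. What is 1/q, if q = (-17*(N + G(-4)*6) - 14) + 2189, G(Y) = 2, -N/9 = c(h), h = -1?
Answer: 1/2124 ≈ 0.00047081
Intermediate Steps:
c(k) = k + 2*k² (c(k) = (k² + k²) + k = 2*k² + k = k + 2*k²)
N = -9 (N = -(-9)*(1 + 2*(-1)) = -(-9)*(1 - 2) = -(-9)*(-1) = -9*1 = -9)
q = 2124 (q = (-17*(-9 + 2*6) - 14) + 2189 = (-17*(-9 + 12) - 14) + 2189 = (-17*3 - 14) + 2189 = (-51 - 14) + 2189 = -65 + 2189 = 2124)
1/q = 1/2124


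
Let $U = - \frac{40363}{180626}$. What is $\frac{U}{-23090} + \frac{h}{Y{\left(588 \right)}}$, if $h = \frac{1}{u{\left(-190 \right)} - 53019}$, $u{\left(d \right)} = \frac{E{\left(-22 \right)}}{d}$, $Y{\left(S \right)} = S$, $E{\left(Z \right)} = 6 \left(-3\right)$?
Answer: $\frac{29786075910781}{3087990059272912080} \approx 9.6458 \cdot 10^{-6}$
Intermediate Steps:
$E{\left(Z \right)} = -18$
$u{\left(d \right)} = - \frac{18}{d}$
$U = - \frac{40363}{180626}$ ($U = \left(-40363\right) \frac{1}{180626} = - \frac{40363}{180626} \approx -0.22346$)
$h = - \frac{95}{5036796}$ ($h = \frac{1}{- \frac{18}{-190} - 53019} = \frac{1}{\left(-18\right) \left(- \frac{1}{190}\right) - 53019} = \frac{1}{\frac{9}{95} - 53019} = \frac{1}{- \frac{5036796}{95}} = - \frac{95}{5036796} \approx -1.8861 \cdot 10^{-5}$)
$\frac{U}{-23090} + \frac{h}{Y{\left(588 \right)}} = - \frac{40363}{180626 \left(-23090\right)} - \frac{95}{5036796 \cdot 588} = \left(- \frac{40363}{180626}\right) \left(- \frac{1}{23090}\right) - \frac{95}{2961636048} = \frac{40363}{4170654340} - \frac{95}{2961636048} = \frac{29786075910781}{3087990059272912080}$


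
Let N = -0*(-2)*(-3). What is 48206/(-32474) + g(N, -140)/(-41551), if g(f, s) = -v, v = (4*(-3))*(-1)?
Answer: -1001308909/674663587 ≈ -1.4842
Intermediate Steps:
N = 0 (N = -0*(-3) = -1*0 = 0)
v = 12 (v = -12*(-1) = 12)
g(f, s) = -12 (g(f, s) = -1*12 = -12)
48206/(-32474) + g(N, -140)/(-41551) = 48206/(-32474) - 12/(-41551) = 48206*(-1/32474) - 12*(-1/41551) = -24103/16237 + 12/41551 = -1001308909/674663587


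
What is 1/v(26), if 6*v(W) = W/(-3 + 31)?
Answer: 84/13 ≈ 6.4615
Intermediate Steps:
v(W) = W/168 (v(W) = (W/(-3 + 31))/6 = (W/28)/6 = W/168)
1/v(26) = 1/((1/168)*26) = 1/(13/84) = 84/13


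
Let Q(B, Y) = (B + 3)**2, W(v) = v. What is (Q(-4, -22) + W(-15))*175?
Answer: -2450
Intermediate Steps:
Q(B, Y) = (3 + B)**2
(Q(-4, -22) + W(-15))*175 = ((3 - 4)**2 - 15)*175 = ((-1)**2 - 15)*175 = (1 - 15)*175 = -14*175 = -2450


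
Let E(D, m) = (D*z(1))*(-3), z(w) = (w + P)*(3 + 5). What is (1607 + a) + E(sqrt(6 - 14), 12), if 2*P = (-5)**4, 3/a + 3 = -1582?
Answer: 2547092/1585 - 15048*I*sqrt(2) ≈ 1607.0 - 21281.0*I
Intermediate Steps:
a = -3/1585 (a = 3/(-3 - 1582) = 3/(-1585) = 3*(-1/1585) = -3/1585 ≈ -0.0018927)
P = 625/2 (P = (1/2)*(-5)**4 = (1/2)*625 = 625/2 ≈ 312.50)
z(w) = 2500 + 8*w (z(w) = (w + 625/2)*(3 + 5) = (625/2 + w)*8 = 2500 + 8*w)
E(D, m) = -7524*D (E(D, m) = (D*(2500 + 8*1))*(-3) = (D*(2500 + 8))*(-3) = (D*2508)*(-3) = (2508*D)*(-3) = -7524*D)
(1607 + a) + E(sqrt(6 - 14), 12) = (1607 - 3/1585) - 7524*sqrt(6 - 14) = 2547092/1585 - 15048*I*sqrt(2)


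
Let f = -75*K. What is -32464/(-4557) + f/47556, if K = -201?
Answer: 179172751/24079188 ≈ 7.4410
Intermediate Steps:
f = 15075 (f = -75*(-201) = 15075)
-32464/(-4557) + f/47556 = -32464/(-4557) + 15075/47556 = -32464*(-1/4557) + 15075*(1/47556) = 32464/4557 + 1675/5284 = 179172751/24079188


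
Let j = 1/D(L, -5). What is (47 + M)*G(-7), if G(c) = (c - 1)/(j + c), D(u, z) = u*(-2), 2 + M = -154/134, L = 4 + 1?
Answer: 235040/4757 ≈ 49.409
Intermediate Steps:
L = 5
M = -211/67 (M = -2 - 154/134 = -2 - 154*1/134 = -2 - 77/67 = -211/67 ≈ -3.1493)
D(u, z) = -2*u
j = -1/10 (j = 1/(-2*5) = 1/(-10) = -1/10 ≈ -0.10000)
G(c) = (-1 + c)/(-1/10 + c) (G(c) = (c - 1)/(-1/10 + c) = (-1 + c)/(-1/10 + c))
(47 + M)*G(-7) = (47 - 211/67)*(10*(-1 - 7)/(-1 + 10*(-7))) = 2938*(10*(-8)/(-1 - 70))/67 = 2938*(10*(-8)/(-71))/67 = 2938*(10*(-1/71)*(-8))/67 = (2938/67)*(80/71) = 235040/4757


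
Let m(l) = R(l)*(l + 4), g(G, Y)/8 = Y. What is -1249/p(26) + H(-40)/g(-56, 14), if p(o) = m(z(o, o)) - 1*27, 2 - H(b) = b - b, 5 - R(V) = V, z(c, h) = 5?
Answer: 69971/1512 ≈ 46.277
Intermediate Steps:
g(G, Y) = 8*Y
R(V) = 5 - V
H(b) = 2 (H(b) = 2 - (b - b) = 2 - 1*0 = 2 + 0 = 2)
m(l) = (4 + l)*(5 - l) (m(l) = (5 - l)*(l + 4) = (5 - l)*(4 + l) = (4 + l)*(5 - l))
p(o) = -27 (p(o) = (20 + 5 - 1*5**2) - 1*27 = (20 + 5 - 1*25) - 27 = (20 + 5 - 25) - 27 = 0 - 27 = -27)
-1249/p(26) + H(-40)/g(-56, 14) = -1249/(-27) + 2/((8*14)) = -1249*(-1/27) + 2/112 = 1249/27 + 2*(1/112) = 1249/27 + 1/56 = 69971/1512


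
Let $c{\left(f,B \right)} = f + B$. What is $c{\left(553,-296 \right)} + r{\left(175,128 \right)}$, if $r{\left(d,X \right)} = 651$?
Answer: $908$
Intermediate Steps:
$c{\left(f,B \right)} = B + f$
$c{\left(553,-296 \right)} + r{\left(175,128 \right)} = \left(-296 + 553\right) + 651 = 257 + 651 = 908$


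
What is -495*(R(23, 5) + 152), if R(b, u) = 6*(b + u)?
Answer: -158400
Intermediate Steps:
R(b, u) = 6*b + 6*u
-495*(R(23, 5) + 152) = -495*((6*23 + 6*5) + 152) = -495*((138 + 30) + 152) = -495*(168 + 152) = -495*320 = -158400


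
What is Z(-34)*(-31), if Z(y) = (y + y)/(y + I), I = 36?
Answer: 1054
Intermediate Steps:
Z(y) = 2*y/(36 + y) (Z(y) = (y + y)/(y + 36) = (2*y)/(36 + y) = 2*y/(36 + y))
Z(-34)*(-31) = (2*(-34)/(36 - 34))*(-31) = (2*(-34)/2)*(-31) = (2*(-34)*(½))*(-31) = -34*(-31) = 1054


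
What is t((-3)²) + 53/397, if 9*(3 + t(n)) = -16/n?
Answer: -98530/32157 ≈ -3.0640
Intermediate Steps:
t(n) = -3 - 16/(9*n) (t(n) = -3 + (-16/n)/9 = -3 - 16/(9*n))
t((-3)²) + 53/397 = (-3 - 16/(9*((-3)²))) + 53/397 = (-3 - 16/9/9) + 53*(1/397) = (-3 - 16/9*⅑) + 53/397 = (-3 - 16/81) + 53/397 = -259/81 + 53/397 = -98530/32157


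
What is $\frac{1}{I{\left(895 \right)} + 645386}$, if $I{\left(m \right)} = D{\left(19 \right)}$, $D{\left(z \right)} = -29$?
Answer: $\frac{1}{645357} \approx 1.5495 \cdot 10^{-6}$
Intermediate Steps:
$I{\left(m \right)} = -29$
$\frac{1}{I{\left(895 \right)} + 645386} = \frac{1}{-29 + 645386} = \frac{1}{645357}$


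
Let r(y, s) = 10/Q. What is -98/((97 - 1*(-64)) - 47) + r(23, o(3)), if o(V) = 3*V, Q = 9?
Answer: 43/171 ≈ 0.25146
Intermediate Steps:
r(y, s) = 10/9
-98/((97 - 1*(-64)) - 47) + r(23, o(3)) = -98/((97 - 1*(-64)) - 47) + 10/9 = -98/((97 + 64) - 47) + 10/9 = -98/(161 - 47) + 10/9 = -98/114 + 10/9 = (1/114)*(-98) + 10/9 = -49/57 + 10/9 = 43/171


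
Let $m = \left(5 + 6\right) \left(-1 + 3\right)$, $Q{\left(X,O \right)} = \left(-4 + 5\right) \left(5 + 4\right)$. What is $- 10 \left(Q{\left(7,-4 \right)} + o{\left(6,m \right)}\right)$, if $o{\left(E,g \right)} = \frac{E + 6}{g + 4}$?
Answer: $- \frac{1230}{13} \approx -94.615$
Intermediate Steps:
$Q{\left(X,O \right)} = 9$ ($Q{\left(X,O \right)} = 1 \cdot 9 = 9$)
$m = 22$ ($m = 11 \cdot 2 = 22$)
$o{\left(E,g \right)} = \frac{6 + E}{4 + g}$
$- 10 \left(Q{\left(7,-4 \right)} + o{\left(6,m \right)}\right) = - 10 \left(9 + \frac{6 + 6}{4 + 22}\right) = - 10 \left(9 + \frac{1}{26} \cdot 12\right) = - 10 \left(9 + \frac{6}{13}\right) = \left(-10\right) \frac{123}{13} = - \frac{1230}{13}$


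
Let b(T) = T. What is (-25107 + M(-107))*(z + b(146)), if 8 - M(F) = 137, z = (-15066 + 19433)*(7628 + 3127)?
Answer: -1185265041516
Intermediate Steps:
z = 46967085 (z = 4367*10755 = 46967085)
M(F) = -129 (M(F) = 8 - 1*137 = 8 - 137 = -129)
(-25107 + M(-107))*(z + b(146)) = (-25107 - 129)*(46967085 + 146) = -25236*46967231 = -1185265041516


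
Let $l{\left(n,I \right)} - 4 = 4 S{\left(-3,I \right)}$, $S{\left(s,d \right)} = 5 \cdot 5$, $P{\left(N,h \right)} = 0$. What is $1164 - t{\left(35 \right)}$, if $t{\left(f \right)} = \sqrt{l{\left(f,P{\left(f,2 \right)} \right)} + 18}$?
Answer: $1164 - \sqrt{122} \approx 1153.0$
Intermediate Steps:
$S{\left(s,d \right)} = 25$
$l{\left(n,I \right)} = 104$ ($l{\left(n,I \right)} = 4 + 4 \cdot 25 = 4 + 100 = 104$)
$t{\left(f \right)} = \sqrt{122}$ ($t{\left(f \right)} = \sqrt{104 + 18} = \sqrt{122}$)
$1164 - t{\left(35 \right)} = 1164 - \sqrt{122}$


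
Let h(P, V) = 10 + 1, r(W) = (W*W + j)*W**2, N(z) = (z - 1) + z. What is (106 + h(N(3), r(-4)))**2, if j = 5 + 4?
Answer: 13689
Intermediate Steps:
j = 9
N(z) = -1 + 2*z (N(z) = (-1 + z) + z = -1 + 2*z)
r(W) = W**2*(9 + W**2) (r(W) = (W*W + 9)*W**2 = (W**2 + 9)*W**2 = (9 + W**2)*W**2 = W**2*(9 + W**2))
h(P, V) = 11
(106 + h(N(3), r(-4)))**2 = (106 + 11)**2 = 117**2 = 13689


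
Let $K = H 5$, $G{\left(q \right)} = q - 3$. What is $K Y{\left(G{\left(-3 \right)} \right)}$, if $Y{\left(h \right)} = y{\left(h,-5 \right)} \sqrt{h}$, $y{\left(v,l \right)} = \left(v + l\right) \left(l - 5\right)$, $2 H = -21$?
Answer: $- 5775 i \sqrt{6} \approx - 14146.0 i$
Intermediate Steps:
$H = - \frac{21}{2}$ ($H = \frac{1}{2} \left(-21\right) = - \frac{21}{2} \approx -10.5$)
$G{\left(q \right)} = -3 + q$
$y{\left(v,l \right)} = \left(-5 + l\right) \left(l + v\right)$ ($y{\left(v,l \right)} = \left(l + v\right) \left(-5 + l\right) = \left(-5 + l\right) \left(l + v\right)$)
$K = - \frac{105}{2}$ ($K = \left(- \frac{21}{2}\right) 5 = - \frac{105}{2} \approx -52.5$)
$Y{\left(h \right)} = \sqrt{h} \left(50 - 10 h\right)$ ($Y{\left(h \right)} = \left(\left(-5\right)^{2} - -25 - 5 h - 5 h\right) \sqrt{h} = \left(25 + 25 - 5 h - 5 h\right) \sqrt{h} = \left(50 - 10 h\right) \sqrt{h} = \sqrt{h} \left(50 - 10 h\right)$)
$K Y{\left(G{\left(-3 \right)} \right)} = - \frac{105 \cdot 10 \sqrt{-3 - 3} \left(5 - \left(-3 - 3\right)\right)}{2} = - \frac{105 \cdot 10 \sqrt{-6} \left(5 - -6\right)}{2} = - \frac{105 \cdot 10 i \sqrt{6} \left(5 + 6\right)}{2} = - \frac{105 \cdot 10 i \sqrt{6} \cdot 11}{2} = - \frac{105 \cdot 110 i \sqrt{6}}{2} = - 5775 i \sqrt{6}$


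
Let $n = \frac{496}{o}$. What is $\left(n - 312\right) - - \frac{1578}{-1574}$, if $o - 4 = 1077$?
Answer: $- \frac{265895621}{850747} \approx -312.54$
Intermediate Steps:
$o = 1081$ ($o = 4 + 1077 = 1081$)
$n = \frac{496}{1081} \approx 0.45883$
$\left(n - 312\right) - - \frac{1578}{-1574} = \left(\frac{496}{1081} - 312\right) - - \frac{1578}{-1574} = \left(\frac{496}{1081} - 312\right) - \left(-1578\right) \left(- \frac{1}{1574}\right) = - \frac{336776}{1081} - \frac{789}{787} = - \frac{265895621}{850747}$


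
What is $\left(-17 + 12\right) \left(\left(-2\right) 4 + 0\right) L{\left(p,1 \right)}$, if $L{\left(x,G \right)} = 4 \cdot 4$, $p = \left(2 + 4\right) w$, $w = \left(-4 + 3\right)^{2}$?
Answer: $640$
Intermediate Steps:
$w = 1$ ($w = \left(-1\right)^{2} = 1$)
$p = 6$ ($p = \left(2 + 4\right) 1 = 6 \cdot 1 = 6$)
$L{\left(x,G \right)} = 16$
$\left(-17 + 12\right) \left(\left(-2\right) 4 + 0\right) L{\left(p,1 \right)} = \left(-17 + 12\right) \left(\left(-2\right) 4 + 0\right) 16 = - 5 \left(-8 + 0\right) 16 = \left(-5\right) \left(-8\right) 16 = 40 \cdot 16 = 640$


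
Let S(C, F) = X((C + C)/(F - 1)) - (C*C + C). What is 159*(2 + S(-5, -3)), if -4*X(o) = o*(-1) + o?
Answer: -2862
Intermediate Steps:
X(o) = 0 (X(o) = -(o*(-1) + o)/4 = -(-o + o)/4 = -¼*0 = 0)
S(C, F) = -C - C² (S(C, F) = 0 - (C*C + C) = 0 - (C² + C) = 0 - (C + C²) = 0 + (-C - C²) = -C - C²)
159*(2 + S(-5, -3)) = 159*(2 - 5*(-1 - 1*(-5))) = 159*(2 - 5*(-1 + 5)) = 159*(2 - 5*4) = 159*(2 - 20) = 159*(-18) = -2862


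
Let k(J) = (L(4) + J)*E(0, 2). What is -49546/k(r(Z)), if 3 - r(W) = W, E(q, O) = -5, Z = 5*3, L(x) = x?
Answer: -24773/20 ≈ -1238.7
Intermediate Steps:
Z = 15
r(W) = 3 - W
k(J) = -20 - 5*J (k(J) = (4 + J)*(-5) = -20 - 5*J)
-49546/k(r(Z)) = -49546/(-20 - 5*(3 - 1*15)) = -49546/(-20 - 5*(3 - 15)) = -49546/(-20 - 5*(-12)) = -49546/(-20 + 60) = -49546/40 = -49546*1/40 = -24773/20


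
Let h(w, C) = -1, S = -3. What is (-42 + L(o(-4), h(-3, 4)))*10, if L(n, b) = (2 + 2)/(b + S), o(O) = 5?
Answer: -430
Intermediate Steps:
L(n, b) = 4/(-3 + b) (L(n, b) = (2 + 2)/(b - 3) = 4/(-3 + b))
(-42 + L(o(-4), h(-3, 4)))*10 = (-42 + 4/(-3 - 1))*10 = (-42 + 4/(-4))*10 = (-42 + 4*(-¼))*10 = (-42 - 1)*10 = -43*10 = -430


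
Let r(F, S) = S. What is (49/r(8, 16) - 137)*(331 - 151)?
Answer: -96435/4 ≈ -24109.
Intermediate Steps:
(49/r(8, 16) - 137)*(331 - 151) = (49/16 - 137)*(331 - 151) = (49*(1/16) - 137)*180 = (49/16 - 137)*180 = -2143/16*180 = -96435/4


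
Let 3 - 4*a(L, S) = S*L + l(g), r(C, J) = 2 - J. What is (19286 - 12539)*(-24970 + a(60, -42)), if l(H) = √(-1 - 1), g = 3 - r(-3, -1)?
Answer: -656867679/4 - 6747*I*√2/4 ≈ -1.6422e+8 - 2385.4*I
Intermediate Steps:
g = 0 (g = 3 - (2 - 1*(-1)) = 3 - (2 + 1) = 3 - 1*3 = 3 - 3 = 0)
l(H) = I*√2 (l(H) = √(-2) = I*√2)
a(L, S) = ¾ - I*√2/4 - L*S/4 (a(L, S) = ¾ - (S*L + I*√2)/4 = ¾ - (L*S + I*√2)/4 = ¾ - (I*√2 + L*S)/4 = ¾ + (-I*√2/4 - L*S/4) = ¾ - I*√2/4 - L*S/4)
(19286 - 12539)*(-24970 + a(60, -42)) = (19286 - 12539)*(-24970 + (¾ - I*√2/4 - ¼*60*(-42))) = 6747*(-24970 + (¾ - I*√2/4 + 630)) = 6747*(-24970 + (2523/4 - I*√2/4)) = 6747*(-97357/4 - I*√2/4) = -656867679/4 - 6747*I*√2/4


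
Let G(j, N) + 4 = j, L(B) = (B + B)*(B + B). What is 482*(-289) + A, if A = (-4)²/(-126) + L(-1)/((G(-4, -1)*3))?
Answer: -17551585/126 ≈ -1.3930e+5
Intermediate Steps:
L(B) = 4*B² (L(B) = (2*B)*(2*B) = 4*B²)
G(j, N) = -4 + j
A = -37/126 (A = (-4)²/(-126) + (4*(-1)²)/(((-4 - 4)*3)) = 16*(-1/126) + (4*1)/((-8*3)) = -8/63 + 4/(-24) = -8/63 + 4*(-1/24) = -8/63 - ⅙ = -37/126 ≈ -0.29365)
482*(-289) + A = 482*(-289) - 37/126 = -139298 - 37/126 = -17551585/126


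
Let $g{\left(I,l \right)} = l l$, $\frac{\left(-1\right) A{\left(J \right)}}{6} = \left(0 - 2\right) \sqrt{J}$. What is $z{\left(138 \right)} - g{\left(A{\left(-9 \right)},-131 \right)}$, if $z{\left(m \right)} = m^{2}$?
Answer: $1883$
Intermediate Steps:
$A{\left(J \right)} = 12 \sqrt{J}$ ($A{\left(J \right)} = - 6 \left(0 - 2\right) \sqrt{J} = - 6 \left(- 2 \sqrt{J}\right) = 12 \sqrt{J}$)
$g{\left(I,l \right)} = l^{2}$
$z{\left(138 \right)} - g{\left(A{\left(-9 \right)},-131 \right)} = 138^{2} - \left(-131\right)^{2} = 19044 - 17161 = 1883$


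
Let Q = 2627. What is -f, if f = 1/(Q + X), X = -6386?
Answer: 1/3759 ≈ 0.00026603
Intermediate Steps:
f = -1/3759 (f = 1/(2627 - 6386) = 1/(-3759) = -1/3759 ≈ -0.00026603)
-f = -1*(-1/3759) = 1/3759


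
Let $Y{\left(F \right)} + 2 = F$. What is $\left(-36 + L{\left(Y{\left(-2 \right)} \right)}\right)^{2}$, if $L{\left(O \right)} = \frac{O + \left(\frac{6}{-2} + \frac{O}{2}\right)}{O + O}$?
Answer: $\frac{77841}{64} \approx 1216.3$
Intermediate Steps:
$Y{\left(F \right)} = -2 + F$
$L{\left(O \right)} = \frac{-3 + \frac{3 O}{2}}{2 O}$ ($L{\left(O \right)} = \frac{O + \left(6 \left(- \frac{1}{2}\right) + O \frac{1}{2}\right)}{2 O} = \left(O + \left(-3 + \frac{O}{2}\right)\right) \frac{1}{2 O} = \left(-3 + \frac{3 O}{2}\right) \frac{1}{2 O} = \frac{-3 + \frac{3 O}{2}}{2 O}$)
$\left(-36 + L{\left(Y{\left(-2 \right)} \right)}\right)^{2} = \left(-36 + \frac{3 \left(-2 - 4\right)}{4 \left(-2 - 2\right)}\right)^{2} = \left(-36 + \frac{3 \left(-2 - 4\right)}{4 \left(-4\right)}\right)^{2} = \left(-36 + \frac{3}{4} \left(- \frac{1}{4}\right) \left(-6\right)\right)^{2} = \left(-36 + \frac{9}{8}\right)^{2} = \left(- \frac{279}{8}\right)^{2} = \frac{77841}{64}$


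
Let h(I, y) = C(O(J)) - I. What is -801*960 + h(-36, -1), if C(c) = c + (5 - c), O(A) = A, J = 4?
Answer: -768919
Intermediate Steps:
C(c) = 5
h(I, y) = 5 - I
-801*960 + h(-36, -1) = -801*960 + (5 - 1*(-36)) = -768960 + (5 + 36) = -768960 + 41 = -768919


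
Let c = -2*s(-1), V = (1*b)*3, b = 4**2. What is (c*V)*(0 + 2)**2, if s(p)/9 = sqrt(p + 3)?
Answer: -3456*sqrt(2) ≈ -4887.5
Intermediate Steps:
b = 16
s(p) = 9*sqrt(3 + p) (s(p) = 9*sqrt(p + 3) = 9*sqrt(3 + p))
V = 48 (V = (1*16)*3 = 16*3 = 48)
c = -18*sqrt(2) (c = -18*sqrt(3 - 1) = -18*sqrt(2) ≈ -25.456)
(c*V)*(0 + 2)**2 = (-18*sqrt(2)*48)*(0 + 2)**2 = -864*sqrt(2)*2**2 = -864*sqrt(2)*4 = -3456*sqrt(2)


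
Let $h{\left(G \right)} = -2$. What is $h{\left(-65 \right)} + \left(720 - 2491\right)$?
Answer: $-1773$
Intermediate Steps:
$h{\left(-65 \right)} + \left(720 - 2491\right) = -2 + \left(720 - 2491\right) = -2 - 1771 = -1773$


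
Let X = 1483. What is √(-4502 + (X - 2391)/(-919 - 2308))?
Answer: I*√46878777442/3227 ≈ 67.095*I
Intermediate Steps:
√(-4502 + (X - 2391)/(-919 - 2308)) = √(-4502 + (1483 - 2391)/(-919 - 2308)) = √(-4502 - 908/(-3227)) = √(-4502 - 908*(-1/3227)) = √(-4502 + 908/3227) = √(-14527046/3227) = I*√46878777442/3227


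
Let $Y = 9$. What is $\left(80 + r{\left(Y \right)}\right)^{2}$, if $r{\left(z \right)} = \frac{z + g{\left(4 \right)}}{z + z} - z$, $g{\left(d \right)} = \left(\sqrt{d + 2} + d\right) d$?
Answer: $\frac{1697905}{324} + \frac{2606 \sqrt{6}}{81} \approx 5319.3$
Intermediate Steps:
$g{\left(d \right)} = d \left(d + \sqrt{2 + d}\right)$ ($g{\left(d \right)} = \left(\sqrt{2 + d} + d\right) d = \left(d + \sqrt{2 + d}\right) d = d \left(d + \sqrt{2 + d}\right)$)
$r{\left(z \right)} = - z + \frac{16 + z + 4 \sqrt{6}}{2 z}$ ($r{\left(z \right)} = \frac{z + 4 \left(4 + \sqrt{2 + 4}\right)}{z + z} - z = \frac{z + 4 \left(4 + \sqrt{6}\right)}{2 z} - z = \left(z + \left(16 + 4 \sqrt{6}\right)\right) \frac{1}{2 z} - z = \left(16 + z + 4 \sqrt{6}\right) \frac{1}{2 z} - z = \frac{16 + z + 4 \sqrt{6}}{2 z} - z = - z + \frac{16 + z + 4 \sqrt{6}}{2 z}$)
$\left(80 + r{\left(Y \right)}\right)^{2} = \left(80 + \left(\frac{1}{2} - 9 + \frac{8}{9} + \frac{2 \sqrt{6}}{9}\right)\right)^{2} = \left(80 - \left(\frac{137}{18} - \frac{2 \sqrt{6}}{9}\right)\right)^{2} = \left(\frac{1303}{18} + \frac{2 \sqrt{6}}{9}\right)^{2}$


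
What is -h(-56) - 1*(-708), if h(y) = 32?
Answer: 676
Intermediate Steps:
-h(-56) - 1*(-708) = -1*32 - 1*(-708) = -32 + 708 = 676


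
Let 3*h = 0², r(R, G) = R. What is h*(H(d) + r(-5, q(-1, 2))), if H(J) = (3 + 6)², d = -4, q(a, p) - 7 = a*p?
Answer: 0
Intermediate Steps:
q(a, p) = 7 + a*p
H(J) = 81 (H(J) = 9² = 81)
h = 0 (h = (⅓)*0² = (⅓)*0 = 0)
h*(H(d) + r(-5, q(-1, 2))) = 0*(81 - 5) = 0*76 = 0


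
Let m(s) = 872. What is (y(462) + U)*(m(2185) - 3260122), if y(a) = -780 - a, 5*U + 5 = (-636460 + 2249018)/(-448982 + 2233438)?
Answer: 1807055552260425/446114 ≈ 4.0507e+9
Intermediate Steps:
U = -3654861/4461140 (U = -1 + ((-636460 + 2249018)/(-448982 + 2233438))/5 = -1 + (1612558/1784456)/5 = -1 + (1612558*(1/1784456))/5 = -1 + (⅕)*(806279/892228) = -1 + 806279/4461140 = -3654861/4461140 ≈ -0.81927)
(y(462) + U)*(m(2185) - 3260122) = ((-780 - 1*462) - 3654861/4461140)*(872 - 3260122) = ((-780 - 462) - 3654861/4461140)*(-3259250) = (-1242 - 3654861/4461140)*(-3259250) = -5544390741/4461140*(-3259250) = 1807055552260425/446114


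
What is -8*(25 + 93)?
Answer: -944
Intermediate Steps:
-8*(25 + 93) = -8*118 = -944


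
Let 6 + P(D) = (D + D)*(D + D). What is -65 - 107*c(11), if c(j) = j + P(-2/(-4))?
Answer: -707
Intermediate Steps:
P(D) = -6 + 4*D**2 (P(D) = -6 + (D + D)*(D + D) = -6 + (2*D)*(2*D) = -6 + 4*D**2)
c(j) = -5 + j (c(j) = j + (-6 + 4*(-2/(-4))**2) = j + (-6 + 4*(-2*(-1/4))**2) = j + (-6 + 4*(1/2)**2) = j + (-6 + 4*(1/4)) = j + (-6 + 1) = j - 5 = -5 + j)
-65 - 107*c(11) = -65 - 107*(-5 + 11) = -65 - 107*6 = -65 - 642 = -707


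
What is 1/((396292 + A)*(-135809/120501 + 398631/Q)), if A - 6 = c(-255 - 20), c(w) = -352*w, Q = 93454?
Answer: 1876883409/2904638135081635 ≈ 6.4617e-7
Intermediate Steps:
A = 96806 (A = 6 - 352*(-255 - 20) = 6 - 352*(-275) = 6 + 96800 = 96806)
1/((396292 + A)*(-135809/120501 + 398631/Q)) = 1/((396292 + 96806)*(-135809/120501 + 398631/93454)) = 1/(493098*(-135809*1/120501 + 398631*(1/93454))) = 1/(493098*(-135809/120501 + 398631/93454)) = 1/(493098*(35343539845/11261300454)) = (1/493098)*(11261300454/35343539845) = 1876883409/2904638135081635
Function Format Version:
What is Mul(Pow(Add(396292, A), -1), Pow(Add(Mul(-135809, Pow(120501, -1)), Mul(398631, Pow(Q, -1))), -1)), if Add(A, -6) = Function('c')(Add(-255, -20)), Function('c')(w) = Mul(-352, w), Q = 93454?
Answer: Rational(1876883409, 2904638135081635) ≈ 6.4617e-7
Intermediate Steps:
A = 96806 (A = Add(6, Mul(-352, Add(-255, -20))) = Add(6, Mul(-352, -275)) = Add(6, 96800) = 96806)
Mul(Pow(Add(396292, A), -1), Pow(Add(Mul(-135809, Pow(120501, -1)), Mul(398631, Pow(Q, -1))), -1)) = Mul(Pow(Add(396292, 96806), -1), Pow(Add(Mul(-135809, Pow(120501, -1)), Mul(398631, Pow(93454, -1))), -1)) = Mul(Pow(493098, -1), Pow(Add(Mul(-135809, Rational(1, 120501)), Mul(398631, Rational(1, 93454))), -1)) = Mul(Rational(1, 493098), Pow(Add(Rational(-135809, 120501), Rational(398631, 93454)), -1)) = Mul(Rational(1, 493098), Pow(Rational(35343539845, 11261300454), -1)) = Mul(Rational(1, 493098), Rational(11261300454, 35343539845)) = Rational(1876883409, 2904638135081635)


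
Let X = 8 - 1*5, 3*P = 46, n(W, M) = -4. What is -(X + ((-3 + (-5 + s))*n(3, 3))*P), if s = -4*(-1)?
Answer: -745/3 ≈ -248.33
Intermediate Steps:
s = 4
P = 46/3 (P = (1/3)*46 = 46/3 ≈ 15.333)
X = 3 (X = 8 - 5 = 3)
-(X + ((-3 + (-5 + s))*n(3, 3))*P) = -(3 + ((-3 + (-5 + 4))*(-4))*(46/3)) = -(3 + ((-3 - 1)*(-4))*(46/3)) = -(3 - 4*(-4)*(46/3)) = -(3 + 16*(46/3)) = -(3 + 736/3) = -1*745/3 = -745/3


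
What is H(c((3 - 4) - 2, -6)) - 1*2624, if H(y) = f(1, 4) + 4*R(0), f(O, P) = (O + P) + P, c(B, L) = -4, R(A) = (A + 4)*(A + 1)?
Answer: -2599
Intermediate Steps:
R(A) = (1 + A)*(4 + A) (R(A) = (4 + A)*(1 + A) = (1 + A)*(4 + A))
f(O, P) = O + 2*P
H(y) = 25 (H(y) = (1 + 2*4) + 4*(4 + 0² + 5*0) = (1 + 8) + 4*(4 + 0 + 0) = 9 + 4*4 = 9 + 16 = 25)
H(c((3 - 4) - 2, -6)) - 1*2624 = 25 - 1*2624 = 25 - 2624 = -2599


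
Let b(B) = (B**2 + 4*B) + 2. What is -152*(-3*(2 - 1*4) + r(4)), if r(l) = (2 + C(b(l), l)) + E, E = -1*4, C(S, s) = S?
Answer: -5776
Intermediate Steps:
b(B) = 2 + B**2 + 4*B
E = -4
r(l) = l**2 + 4*l (r(l) = (2 + (2 + l**2 + 4*l)) - 4 = (4 + l**2 + 4*l) - 4 = l**2 + 4*l)
-152*(-3*(2 - 1*4) + r(4)) = -152*(-3*(2 - 1*4) + 4*(4 + 4)) = -152*(-3*(2 - 4) + 4*8) = -152*(-3*(-2) + 32) = -152*(6 + 32) = -152*38 = -5776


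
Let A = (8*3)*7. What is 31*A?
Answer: 5208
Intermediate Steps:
A = 168 (A = 24*7 = 168)
31*A = 31*168 = 5208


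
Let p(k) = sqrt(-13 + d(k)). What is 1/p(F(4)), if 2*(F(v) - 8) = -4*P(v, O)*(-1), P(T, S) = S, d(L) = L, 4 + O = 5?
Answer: -I*sqrt(3)/3 ≈ -0.57735*I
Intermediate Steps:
O = 1 (O = -4 + 5 = 1)
F(v) = 10 (F(v) = 8 + (-4*1*(-1))/2 = 8 + (-4*(-1))/2 = 8 + (1/2)*4 = 8 + 2 = 10)
p(k) = sqrt(-13 + k)
1/p(F(4)) = 1/(sqrt(-13 + 10)) = 1/(sqrt(-3)) = 1/(I*sqrt(3)) = -I*sqrt(3)/3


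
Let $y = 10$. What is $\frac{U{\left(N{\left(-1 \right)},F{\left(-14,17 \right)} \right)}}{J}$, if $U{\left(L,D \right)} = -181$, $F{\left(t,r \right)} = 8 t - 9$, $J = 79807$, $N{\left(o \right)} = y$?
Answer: $- \frac{181}{79807} \approx -0.002268$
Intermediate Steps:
$N{\left(o \right)} = 10$
$F{\left(t,r \right)} = -9 + 8 t$
$\frac{U{\left(N{\left(-1 \right)},F{\left(-14,17 \right)} \right)}}{J} = - \frac{181}{79807}$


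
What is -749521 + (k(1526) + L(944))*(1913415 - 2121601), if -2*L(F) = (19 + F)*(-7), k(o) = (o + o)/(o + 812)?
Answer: -117352937026/167 ≈ -7.0271e+8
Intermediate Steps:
k(o) = 2*o/(812 + o) (k(o) = (2*o)/(812 + o) = 2*o/(812 + o))
L(F) = 133/2 + 7*F/2 (L(F) = -(19 + F)*(-7)/2 = -(-133 - 7*F)/2 = 133/2 + 7*F/2)
-749521 + (k(1526) + L(944))*(1913415 - 2121601) = -749521 + (2*1526/(812 + 1526) + (133/2 + (7/2)*944))*(1913415 - 2121601) = -749521 + (2*1526/2338 + (133/2 + 3304))*(-208186) = -749521 + (2*1526*(1/2338) + 6741/2)*(-208186) = -749521 + (218/167 + 6741/2)*(-208186) = -749521 + (1126183/334)*(-208186) = -749521 - 117227767019/167 = -117352937026/167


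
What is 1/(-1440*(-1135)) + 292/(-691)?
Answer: -477244109/1129370400 ≈ -0.42258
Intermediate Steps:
1/(-1440*(-1135)) + 292/(-691) = -1/1440*(-1/1135) + 292*(-1/691) = 1/1634400 - 292/691 = -477244109/1129370400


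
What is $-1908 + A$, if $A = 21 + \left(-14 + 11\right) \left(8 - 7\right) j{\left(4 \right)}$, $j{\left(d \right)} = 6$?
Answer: $-1905$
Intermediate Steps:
$A = 3$ ($A = 21 + \left(-14 + 11\right) \left(8 - 7\right) 6 = 21 + \left(-3\right) 1 \cdot 6 = 21 - 18 = 3$)
$-1908 + A = -1908 + 3 = -1905$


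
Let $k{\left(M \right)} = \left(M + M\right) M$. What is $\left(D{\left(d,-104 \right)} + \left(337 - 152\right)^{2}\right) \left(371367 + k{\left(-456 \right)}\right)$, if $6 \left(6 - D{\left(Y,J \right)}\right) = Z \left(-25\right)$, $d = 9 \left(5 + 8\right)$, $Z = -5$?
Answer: $\frac{53863154793}{2} \approx 2.6932 \cdot 10^{10}$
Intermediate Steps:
$d = 117$ ($d = 9 \cdot 13 = 117$)
$D{\left(Y,J \right)} = - \frac{89}{6}$ ($D{\left(Y,J \right)} = 6 - \frac{\left(-5\right) \left(-25\right)}{6} = 6 - \frac{125}{6} = - \frac{89}{6}$)
$k{\left(M \right)} = 2 M^{2}$ ($k{\left(M \right)} = 2 M M = 2 M^{2}$)
$\left(D{\left(d,-104 \right)} + \left(337 - 152\right)^{2}\right) \left(371367 + k{\left(-456 \right)}\right) = \left(- \frac{89}{6} + \left(337 - 152\right)^{2}\right) \left(371367 + 2 \left(-456\right)^{2}\right) = \left(- \frac{89}{6} + 185^{2}\right) \left(371367 + 2 \cdot 207936\right) = \left(- \frac{89}{6} + 34225\right) \left(371367 + 415872\right) = \frac{205261}{6} \cdot 787239 = \frac{53863154793}{2}$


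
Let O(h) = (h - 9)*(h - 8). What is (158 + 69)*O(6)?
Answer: 1362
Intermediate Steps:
O(h) = (-9 + h)*(-8 + h)
(158 + 69)*O(6) = (158 + 69)*(72 + 6**2 - 17*6) = 227*(72 + 36 - 102) = 227*6 = 1362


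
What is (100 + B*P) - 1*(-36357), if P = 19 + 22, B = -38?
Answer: 34899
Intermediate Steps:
P = 41
(100 + B*P) - 1*(-36357) = (100 - 38*41) - 1*(-36357) = (100 - 1558) + 36357 = -1458 + 36357 = 34899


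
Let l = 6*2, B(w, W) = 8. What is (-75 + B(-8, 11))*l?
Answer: -804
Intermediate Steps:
l = 12
(-75 + B(-8, 11))*l = (-75 + 8)*12 = -67*12 = -804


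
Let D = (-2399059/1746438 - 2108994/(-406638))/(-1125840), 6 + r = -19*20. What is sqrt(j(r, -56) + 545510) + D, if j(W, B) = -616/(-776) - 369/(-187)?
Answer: -1037424793/306335480283936 + sqrt(179486422271398)/18139 ≈ 738.59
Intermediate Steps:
r = -386 (r = -6 - 19*20 = -6 - 380 = -386)
j(W, B) = 50192/18139 (j(W, B) = -616*(-1/776) - 369*(-1/187) = 77/97 + 369/187 = 50192/18139)
D = -1037424793/306335480283936 (D = (-2399059*1/1746438 - 2108994*(-1/406638))*(-1/1125840) = (-2399059/1746438 + 351499/67773)*(-1/1125840) = (5187123965/1360475202)*(-1/1125840) = -1037424793/306335480283936 ≈ -3.3866e-6)
sqrt(j(r, -56) + 545510) + D = sqrt(50192/18139 + 545510) - 1037424793/306335480283936 = sqrt(9895056082/18139) - 1037424793/306335480283936 = sqrt(179486422271398)/18139 - 1037424793/306335480283936 = -1037424793/306335480283936 + sqrt(179486422271398)/18139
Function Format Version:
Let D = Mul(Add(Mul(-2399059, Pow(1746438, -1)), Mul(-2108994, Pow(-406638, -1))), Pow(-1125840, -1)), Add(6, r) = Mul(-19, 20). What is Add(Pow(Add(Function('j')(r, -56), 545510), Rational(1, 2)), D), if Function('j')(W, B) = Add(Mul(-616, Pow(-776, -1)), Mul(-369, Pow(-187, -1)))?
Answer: Add(Rational(-1037424793, 306335480283936), Mul(Rational(1, 18139), Pow(179486422271398, Rational(1, 2)))) ≈ 738.59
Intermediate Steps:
r = -386 (r = Add(-6, Mul(-19, 20)) = Add(-6, -380) = -386)
Function('j')(W, B) = Rational(50192, 18139) (Function('j')(W, B) = Add(Mul(-616, Rational(-1, 776)), Mul(-369, Rational(-1, 187))) = Add(Rational(77, 97), Rational(369, 187)) = Rational(50192, 18139))
D = Rational(-1037424793, 306335480283936) (D = Mul(Add(Mul(-2399059, Rational(1, 1746438)), Mul(-2108994, Rational(-1, 406638))), Rational(-1, 1125840)) = Mul(Add(Rational(-2399059, 1746438), Rational(351499, 67773)), Rational(-1, 1125840)) = Mul(Rational(5187123965, 1360475202), Rational(-1, 1125840)) = Rational(-1037424793, 306335480283936) ≈ -3.3866e-6)
Add(Pow(Add(Function('j')(r, -56), 545510), Rational(1, 2)), D) = Add(Pow(Add(Rational(50192, 18139), 545510), Rational(1, 2)), Rational(-1037424793, 306335480283936)) = Add(Pow(Rational(9895056082, 18139), Rational(1, 2)), Rational(-1037424793, 306335480283936)) = Add(Mul(Rational(1, 18139), Pow(179486422271398, Rational(1, 2))), Rational(-1037424793, 306335480283936)) = Add(Rational(-1037424793, 306335480283936), Mul(Rational(1, 18139), Pow(179486422271398, Rational(1, 2))))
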